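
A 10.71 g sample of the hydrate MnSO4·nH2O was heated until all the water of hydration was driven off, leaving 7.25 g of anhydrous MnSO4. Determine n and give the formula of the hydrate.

MnSO4·4H2O

Mass of water lost = 10.71 − 7.25 = 3.46 g → 3.46 / 18.02 = 0.192 mol H2O
Molar mass of MnSO4 = 151.01 g/mol → mol MnSO4 = 7.25 / 151.01 = 0.04801
n = 0.192 / 0.04801 = 4.00 ≈ 4 → MnSO4·4H2O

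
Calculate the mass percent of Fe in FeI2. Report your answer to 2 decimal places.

18.04%

Molar mass = 1(55.85) + 2(126.90) = 309.650 g/mol
Mass of Fe per mole = 1 × 55.85 = 55.850 g
% Fe = 55.850 / 309.650 × 100 = 18.04%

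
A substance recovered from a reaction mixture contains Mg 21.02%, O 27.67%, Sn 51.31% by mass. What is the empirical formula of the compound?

Assume 100 g: 21.02 g Mg, 27.67 g O, 51.31 g Sn.
Mg: 21.02 g ÷ 24.31 g/mol = 0.8647 mol
O: 27.67 g ÷ 16.00 g/mol = 1.729 mol
Sn: 51.31 g ÷ 118.71 g/mol = 0.4322 mol
Smallest is Sn at 0.4322 mol; normalising gives Mg 2.000, O 4.001, Sn 1.000
Ratio ≈ 2:4:1, so the empirical formula is Mg2O4Sn

Mg2O4Sn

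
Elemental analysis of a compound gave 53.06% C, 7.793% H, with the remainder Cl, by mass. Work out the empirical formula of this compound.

Assume 100 g: 53.06 g C, 7.793 g H, 39.147 g Cl.
Moles — C: 53.06 / 12.01 = 4.418 mol; H: 7.793 / 1.008 = 7.731 mol; Cl: 39.147 / 35.45 = 1.104 mol
Divide by the smallest (1.104 mol Cl): C 4.001, H 7.001, Cl 1.000
Ratio ≈ 4:7:1, so the empirical formula is C4H7Cl

C4H7Cl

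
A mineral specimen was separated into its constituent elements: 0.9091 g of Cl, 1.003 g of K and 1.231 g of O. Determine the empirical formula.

Cl: 0.9091 g ÷ 35.45 g/mol = 0.02564 mol
K: 1.003 g ÷ 39.10 g/mol = 0.02565 mol
O: 1.231 g ÷ 16.00 g/mol = 0.07694 mol
Smallest is Cl at 0.02564 mol; normalising gives Cl 1.000, K 1.000, O 3.000
≈ 1:1:3 → ClKO3

ClKO3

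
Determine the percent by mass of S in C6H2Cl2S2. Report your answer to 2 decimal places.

30.67%

Molar mass = 6(12.01) + 2(1.008) + 2(35.45) + 2(32.07) = 209.116 g/mol
Mass of S per mole = 2 × 32.07 = 64.140 g
% S = 64.140 / 209.116 × 100 = 30.67%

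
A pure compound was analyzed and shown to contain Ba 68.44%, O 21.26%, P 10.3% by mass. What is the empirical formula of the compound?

Assume 100 g: 68.44 g Ba, 21.26 g O, 10.3 g P.
Ba: 68.44 g ÷ 137.33 g/mol = 0.4984 mol
O: 21.26 g ÷ 16.00 g/mol = 1.329 mol
P: 10.3 g ÷ 30.97 g/mol = 0.3326 mol
Divide by the smallest (0.3326 mol P): Ba 1.498, O 3.995, P 1.000
Scaling by 2: Ba 3.00, O 7.99, P 2.00 → Ba3O8P2

Ba3O8P2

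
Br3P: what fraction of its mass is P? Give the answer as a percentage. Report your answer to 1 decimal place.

Molar mass = 3(79.90) + 1(30.97) = 270.670 g/mol
Mass of P per mole = 1 × 30.97 = 30.970 g
% P = 30.970 / 270.670 × 100 = 11.4%

11.4%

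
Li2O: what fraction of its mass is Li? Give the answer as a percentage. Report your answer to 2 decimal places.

Molar mass = 2(6.94) + 1(16.00) = 29.880 g/mol
Mass of Li per mole = 2 × 6.94 = 13.880 g
% Li = 13.880 / 29.880 × 100 = 46.45%

46.45%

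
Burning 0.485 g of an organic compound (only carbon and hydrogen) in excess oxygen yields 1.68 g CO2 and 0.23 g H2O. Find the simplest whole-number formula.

mol C = 1.68 / 44.01 = 0.03817; mass C = 0.03817 × 12.01 = 0.4585 g
mol H = 2 × (0.23 / 18.02) = 0.02553; mass H = 0.02553 × 1.008 = 0.02573 g
Ratios (÷ 0.02553): C 1.495, H 1.000
Multiply by 2: C 2.99, H 2.00 → C3H2

C3H2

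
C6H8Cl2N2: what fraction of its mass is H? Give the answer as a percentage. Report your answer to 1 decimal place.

4.5%

Molar mass = 6(12.01) + 8(1.008) + 2(35.45) + 2(14.01) = 179.044 g/mol
Mass of H per mole = 8 × 1.008 = 8.064 g
% H = 8.064 / 179.044 × 100 = 4.5%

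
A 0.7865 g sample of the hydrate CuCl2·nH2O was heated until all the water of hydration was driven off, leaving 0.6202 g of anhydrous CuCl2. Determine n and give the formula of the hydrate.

CuCl2·2H2O

Mass of water lost = 0.7865 − 0.6202 = 0.1663 g → 0.1663 / 18.02 = 0.009229 mol H2O
Molar mass of CuCl2 = 134.45 g/mol → mol CuCl2 = 0.6202 / 134.45 = 0.004613
n = 0.009229 / 0.004613 = 2.00 ≈ 2 → CuCl2·2H2O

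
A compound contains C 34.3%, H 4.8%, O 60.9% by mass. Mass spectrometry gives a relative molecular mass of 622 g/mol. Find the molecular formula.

C18H30O24

Assume 100 g: 34.3 g C, 4.8 g H, 60.9 g O.
Moles — C: 34.3 / 12.01 = 2.856 mol; H: 4.8 / 1.008 = 4.762 mol; O: 60.9 / 16.00 = 3.806 mol
Ratios (÷ 2.856): C 1.000, H 1.667, O 1.333
Multiply by 3: C 3.00, H 5.00, O 4.00 → C3H5O4
Empirical-formula mass = 105.07 g/mol
n = 622 / 105.07 = 5.92 ≈ 6
Molecular formula = (C3H5O4)×6 = C18H30O24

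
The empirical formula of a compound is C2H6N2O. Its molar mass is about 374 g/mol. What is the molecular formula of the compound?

Empirical-formula mass = 74.09 g/mol
n = 374 / 74.09 = 5.05 ≈ 5
Molecular formula = (C2H6N2O)5 = C10H30N10O5

C10H30N10O5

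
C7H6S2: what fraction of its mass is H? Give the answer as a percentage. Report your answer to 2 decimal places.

3.92%

Molar mass = 7(12.01) + 6(1.008) + 2(32.07) = 154.258 g/mol
Mass of H per mole = 6 × 1.008 = 6.048 g
% H = 6.048 / 154.258 × 100 = 3.92%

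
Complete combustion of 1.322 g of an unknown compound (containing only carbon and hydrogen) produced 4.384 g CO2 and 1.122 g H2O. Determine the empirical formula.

C4H5

mol C = 4.384 / 44.01 = 0.09961; mass C = 0.09961 × 12.01 = 1.196 g
mol H = 2 × (1.122 / 18.02) = 0.1245; mass H = 0.1245 × 1.008 = 0.1255 g
Smallest is C at 0.09961 mol; normalising gives C 1.000, H 1.250
Multiply by 4: C 4.00, H 5.00 → C4H5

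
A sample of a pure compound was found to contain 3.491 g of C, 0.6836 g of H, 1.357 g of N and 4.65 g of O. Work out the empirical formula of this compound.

C3H7NO3

Moles — C: 3.491 / 12.01 = 0.2907 mol; H: 0.6836 / 1.008 = 0.6782 mol; N: 1.357 / 14.01 = 0.09686 mol; O: 4.65 / 16.00 = 0.2906 mol
Ratios (÷ 0.09686): C 3.001, H 7.002, N 1.000, O 3.000
Ratio ≈ 3:7:1:3, so the empirical formula is C3H7NO3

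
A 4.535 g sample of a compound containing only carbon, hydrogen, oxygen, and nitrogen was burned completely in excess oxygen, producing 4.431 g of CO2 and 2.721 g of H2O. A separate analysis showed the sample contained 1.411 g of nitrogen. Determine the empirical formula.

CH3NO

mol C = 4.431 / 44.01 = 0.1007; mass C = 0.1007 × 12.01 = 1.209 g
mol H = 2 × (2.721 / 18.02) = 0.3020; mass H = 0.3020 × 1.008 = 0.3044 g
mol N = 1.411 / 14.01 = 0.1007
mass O = 4.535 − (2.925) = 1.610 g → mol O = 0.1006
Divide by the smallest (0.1006 mol O): C 1.000, H 3.000, N 1.001, O 1.000
→ CH3NO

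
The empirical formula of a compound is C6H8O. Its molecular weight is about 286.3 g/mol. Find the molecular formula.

C18H24O3

Empirical-formula mass = 96.12 g/mol
n = 286.3 / 96.12 = 2.98 ≈ 3
Molecular formula = (C6H8O)3 = C18H24O3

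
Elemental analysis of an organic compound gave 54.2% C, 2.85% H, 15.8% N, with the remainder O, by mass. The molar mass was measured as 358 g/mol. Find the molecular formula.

C16H10N4O6

Assume 100 g: 54.2 g C, 2.85 g H, 15.8 g N, 27.15 g O.
Moles — C: 54.2 / 12.01 = 4.513 mol; H: 2.85 / 1.008 = 2.827 mol; N: 15.8 / 14.01 = 1.128 mol; O: 27.15 / 16.00 = 1.697 mol
Divide by the smallest (1.128 mol N): C 4.002, H 2.507, N 1.000, O 1.505
×2: C 8.00, H 5.01, N 2.00, O 3.01 → C8H5N2O3
Empirical-formula mass = 177.14 g/mol
n = 358 / 177.14 = 2.02 ≈ 2
Molecular formula = (C8H5N2O3)×2 = C16H10N4O6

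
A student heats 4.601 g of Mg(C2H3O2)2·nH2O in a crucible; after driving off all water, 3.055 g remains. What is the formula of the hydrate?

Mg(C2H3O2)2·4H2O

Mass of water lost = 4.601 − 3.055 = 1.546 g → 1.546 / 18.02 = 0.08579 mol H2O
Molar mass of Mg(C2H3O2)2 = 142.40 g/mol → mol Mg(C2H3O2)2 = 3.055 / 142.40 = 0.02145
n = 0.08579 / 0.02145 = 4.00 ≈ 4 → Mg(C2H3O2)2·4H2O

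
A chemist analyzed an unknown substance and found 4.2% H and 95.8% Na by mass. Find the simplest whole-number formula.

Assume 100 g: 4.2 g H, 95.8 g Na.
n(H) = 4.2/1.008 = 4.167, n(Na) = 95.8/22.99 = 4.167
Divide by the smallest (4.167 mol H): H 1.000, Na 1.000
Ratio ≈ 1:1, so the empirical formula is HNa

HNa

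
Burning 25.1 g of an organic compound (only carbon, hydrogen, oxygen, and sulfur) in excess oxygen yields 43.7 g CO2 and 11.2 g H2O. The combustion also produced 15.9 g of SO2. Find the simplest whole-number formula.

mol C = 43.7 / 44.01 = 0.9930; mass C = 0.9930 × 12.01 = 11.93 g
mol H = 2 × (11.2 / 18.02) = 1.243; mass H = 1.243 × 1.008 = 1.253 g
mol S = 15.9 / 64.07 = 0.2482; mass S = 7.959 g
mass O = 25.1 − (21.14) = 3.963 g → mol O = 0.2477
Smallest is O at 0.2477 mol; normalising gives C 4.009, H 5.019, O 1.000, S 1.002
Ratio ≈ 4:5:1:1, so the empirical formula is C4H5OS

C4H5OS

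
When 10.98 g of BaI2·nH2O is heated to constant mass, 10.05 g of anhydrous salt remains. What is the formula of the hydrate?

Mass of water lost = 10.98 − 10.05 = 0.93 g → 0.93 / 18.02 = 0.05161 mol H2O
Molar mass of BaI2 = 391.13 g/mol → mol BaI2 = 10.05 / 391.13 = 0.02569
n = 0.05161 / 0.02569 = 2.01 ≈ 2 → BaI2·2H2O

BaI2·2H2O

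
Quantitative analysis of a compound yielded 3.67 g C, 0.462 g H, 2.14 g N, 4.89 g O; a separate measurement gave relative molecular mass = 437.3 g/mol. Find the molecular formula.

C: 3.67 g ÷ 12.01 g/mol = 0.3056 mol
H: 0.462 g ÷ 1.008 g/mol = 0.4583 mol
N: 2.14 g ÷ 14.01 g/mol = 0.1527 mol
O: 4.89 g ÷ 16.00 g/mol = 0.3056 mol
Smallest is N at 0.1527 mol; normalising gives C 2.001, H 3.001, N 1.000, O 2.001
→ C2H3NO2
Empirical-formula mass = 73.05 g/mol
n = 437.3 / 73.05 = 5.99 ≈ 6
Molecular formula = (C2H3NO2)×6 = C12H18N6O12

C12H18N6O12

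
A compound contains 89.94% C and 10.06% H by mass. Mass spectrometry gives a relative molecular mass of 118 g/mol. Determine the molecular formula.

C9H12

Assume 100 g: 89.94 g C, 10.06 g H.
Moles — C: 89.94 / 12.01 = 7.489 mol; H: 10.06 / 1.008 = 9.98 mol
Ratios (÷ 7.489): C 1.000, H 1.333
Scaling by 3: C 3.00, H 4.00 → C3H4
Empirical-formula mass = 40.06 g/mol
n = 118 / 40.06 = 2.95 ≈ 3
Molecular formula = (C3H4)×3 = C9H12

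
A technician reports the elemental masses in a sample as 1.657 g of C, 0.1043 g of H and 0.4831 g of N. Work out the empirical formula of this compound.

C4H3N

Moles — C: 1.657 / 12.01 = 0.138 mol; H: 0.1043 / 1.008 = 0.1035 mol; N: 0.4831 / 14.01 = 0.03448 mol
Divide by the smallest (0.03448 mol N): C 4.001, H 3.001, N 1.000
≈ 4:3:1 → C4H3N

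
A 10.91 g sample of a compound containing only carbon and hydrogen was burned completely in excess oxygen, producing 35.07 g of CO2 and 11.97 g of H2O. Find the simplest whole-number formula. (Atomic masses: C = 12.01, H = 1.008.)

mol C = 35.07 / 44.01 = 0.7969; mass C = 0.7969 × 12.01 = 9.570 g
mol H = 2 × (11.97 / 18.02) = 1.329; mass H = 1.329 × 1.008 = 1.339 g
Smallest is C at 0.7969 mol; normalising gives C 1.000, H 1.667
Scaling by 3: C 3.00, H 5.00 → C3H5

C3H5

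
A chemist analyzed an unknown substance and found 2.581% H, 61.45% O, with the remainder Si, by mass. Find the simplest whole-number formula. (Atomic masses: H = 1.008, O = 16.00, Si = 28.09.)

Assume 100 g: 2.581 g H, 61.45 g O, 35.969 g Si.
Moles — H: 2.581 / 1.008 = 2.561 mol; O: 61.45 / 16.00 = 3.841 mol; Si: 35.969 / 28.09 = 1.28 mol
Ratios (÷ 1.28): H 2.000, O 2.999, Si 1.000
→ H2O3Si

H2O3Si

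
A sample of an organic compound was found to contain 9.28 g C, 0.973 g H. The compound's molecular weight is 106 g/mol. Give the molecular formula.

C8H10

n(C) = 9.28/12.01 = 0.7727, n(H) = 0.973/1.008 = 0.9653
Smallest is C at 0.7727 mol; normalising gives C 1.000, H 1.249
Scaling by 4: C 4.00, H 5.00 → C4H5
Empirical-formula mass = 53.08 g/mol
n = 106 / 53.08 = 2.00 ≈ 2
Molecular formula = (C4H5)×2 = C8H10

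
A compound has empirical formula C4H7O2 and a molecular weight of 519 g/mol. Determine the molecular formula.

Empirical-formula mass = 87.10 g/mol
n = 519 / 87.10 = 5.96 ≈ 6
Molecular formula = (C4H7O2)6 = C24H42O12

C24H42O12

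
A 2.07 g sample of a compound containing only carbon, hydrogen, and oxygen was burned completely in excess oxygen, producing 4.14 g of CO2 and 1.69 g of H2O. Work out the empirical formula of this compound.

mol C = 4.14 / 44.01 = 0.09407; mass C = 0.09407 × 12.01 = 1.130 g
mol H = 2 × (1.69 / 18.02) = 0.1876; mass H = 0.1876 × 1.008 = 0.1891 g
mass O = 2.07 − (1.319) = 0.7512 g → mol O = 0.04695
Smallest is O at 0.04695 mol; normalising gives C 2.004, H 3.995, O 1.000
Ratio ≈ 2:4:1, so the empirical formula is C2H4O

C2H4O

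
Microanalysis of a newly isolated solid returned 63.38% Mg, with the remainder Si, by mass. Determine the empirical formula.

Assume 100 g: 63.38 g Mg, 36.62 g Si.
Mg: 63.38 g ÷ 24.31 g/mol = 2.607 mol
Si: 36.62 g ÷ 28.09 g/mol = 1.304 mol
Smallest is Si at 1.304 mol; normalising gives Mg 2.000, Si 1.000
≈ 2:1 → Mg2Si

Mg2Si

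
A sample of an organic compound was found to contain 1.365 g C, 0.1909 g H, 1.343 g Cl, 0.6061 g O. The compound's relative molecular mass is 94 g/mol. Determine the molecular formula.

C3H5ClO

Moles — C: 1.365 / 12.01 = 0.1137 mol; H: 0.1909 / 1.008 = 0.1894 mol; Cl: 1.343 / 35.45 = 0.03788 mol; O: 0.6061 / 16.00 = 0.03788 mol
Ratios (÷ 0.03788): C 3.000, H 4.999, Cl 1.000, O 1.000
→ C3H5ClO
Empirical-formula mass = 92.52 g/mol
n = 94 / 92.52 = 1.02 ≈ 1
Molecular formula = empirical formula = C3H5ClO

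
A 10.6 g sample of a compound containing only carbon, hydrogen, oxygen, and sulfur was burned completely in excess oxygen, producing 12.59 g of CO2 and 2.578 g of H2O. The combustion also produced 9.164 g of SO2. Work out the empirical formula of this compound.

C2H2OS

mol C = 12.59 / 44.01 = 0.2861; mass C = 0.2861 × 12.01 = 3.436 g
mol H = 2 × (2.578 / 18.02) = 0.2861; mass H = 0.2861 × 1.008 = 0.2884 g
mol S = 9.164 / 64.07 = 0.1430; mass S = 4.587 g
mass O = 10.6 − (8.311) = 2.289 g → mol O = 0.1431
Ratios (÷ 0.143): C 2.000, H 2.000, O 1.000, S 1.000
≈ 2:2:1:1 → C2H2OS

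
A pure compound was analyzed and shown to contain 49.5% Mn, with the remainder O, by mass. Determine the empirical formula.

Assume 100 g: 49.5 g Mn, 50.5 g O.
Moles — Mn: 49.5 / 54.94 = 0.901 mol; O: 50.5 / 16.00 = 3.156 mol
Smallest is Mn at 0.901 mol; normalising gives Mn 1.000, O 3.503
Multiply by 2: Mn 2.00, O 7.01 → Mn2O7

Mn2O7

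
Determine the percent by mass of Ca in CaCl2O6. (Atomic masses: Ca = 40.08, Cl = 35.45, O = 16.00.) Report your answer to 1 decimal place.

Molar mass = 1(40.08) + 2(35.45) + 6(16.00) = 206.980 g/mol
Mass of Ca per mole = 1 × 40.08 = 40.080 g
% Ca = 40.080 / 206.980 × 100 = 19.4%

19.4%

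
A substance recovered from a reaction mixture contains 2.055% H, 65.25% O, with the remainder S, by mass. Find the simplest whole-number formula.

Assume 100 g: 2.055 g H, 65.25 g O, 32.695 g S.
n(H) = 2.055/1.008 = 2.039, n(O) = 65.25/16.00 = 4.078, n(S) = 32.695/32.07 = 1.019
Ratios (÷ 1.019): H 2.000, O 4.000, S 1.000
→ H2O4S

H2O4S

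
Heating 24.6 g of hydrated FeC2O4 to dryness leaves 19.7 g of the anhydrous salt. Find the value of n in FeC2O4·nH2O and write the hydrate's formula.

FeC2O4·2H2O

Mass of water lost = 24.6 − 19.7 = 4.9 g → 4.9 / 18.02 = 0.2719 mol H2O
Molar mass of FeC2O4 = 143.87 g/mol → mol FeC2O4 = 19.7 / 143.87 = 0.1369
n = 0.2719 / 0.1369 = 1.99 ≈ 2 → FeC2O4·2H2O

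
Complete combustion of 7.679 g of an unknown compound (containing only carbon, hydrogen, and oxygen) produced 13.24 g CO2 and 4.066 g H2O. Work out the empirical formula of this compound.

mol C = 13.24 / 44.01 = 0.3008; mass C = 0.3008 × 12.01 = 3.613 g
mol H = 2 × (4.066 / 18.02) = 0.4513; mass H = 0.4513 × 1.008 = 0.4549 g
mass O = 7.679 − (4.068) = 3.611 g → mol O = 0.2257
Ratios (÷ 0.2257): C 1.333, H 2.000, O 1.000
Scaling by 3: C 4.00, H 6.00, O 3.00 → C4H6O3

C4H6O3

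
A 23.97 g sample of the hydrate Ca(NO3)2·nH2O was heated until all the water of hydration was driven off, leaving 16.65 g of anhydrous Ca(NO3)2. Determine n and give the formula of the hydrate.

Ca(NO3)2·4H2O

Mass of water lost = 23.97 − 16.65 = 7.32 g → 7.32 / 18.02 = 0.4062 mol H2O
Molar mass of Ca(NO3)2 = 164.10 g/mol → mol Ca(NO3)2 = 16.65 / 164.10 = 0.1015
n = 0.4062 / 0.1015 = 4.00 ≈ 4 → Ca(NO3)2·4H2O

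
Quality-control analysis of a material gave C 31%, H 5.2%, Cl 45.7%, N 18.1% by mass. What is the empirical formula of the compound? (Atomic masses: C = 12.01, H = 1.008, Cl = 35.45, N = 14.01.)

Assume 100 g: 31 g C, 5.2 g H, 45.7 g Cl, 18.1 g N.
C: 31 g ÷ 12.01 g/mol = 2.581 mol
H: 5.2 g ÷ 1.008 g/mol = 5.159 mol
Cl: 45.7 g ÷ 35.45 g/mol = 1.289 mol
N: 18.1 g ÷ 14.01 g/mol = 1.292 mol
Divide by the smallest (1.289 mol Cl): C 2.002, H 4.002, Cl 1.000, N 1.002
≈ 2:4:1:1 → C2H4ClN

C2H4ClN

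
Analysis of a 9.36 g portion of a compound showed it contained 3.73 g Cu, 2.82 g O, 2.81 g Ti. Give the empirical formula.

CuO3Ti

n(Cu) = 3.73/63.55 = 0.05869, n(O) = 2.82/16.00 = 0.1762, n(Ti) = 2.81/47.87 = 0.0587
Ratios (÷ 0.05869): Cu 1.000, O 3.003, Ti 1.000
≈ 1:3:1 → CuO3Ti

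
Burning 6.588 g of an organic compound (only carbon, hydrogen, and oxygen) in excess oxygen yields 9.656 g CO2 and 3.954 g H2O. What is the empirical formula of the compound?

mol C = 9.656 / 44.01 = 0.2194; mass C = 0.2194 × 12.01 = 2.635 g
mol H = 2 × (3.954 / 18.02) = 0.4388; mass H = 0.4388 × 1.008 = 0.4424 g
mass O = 6.588 − (3.077) = 3.511 g → mol O = 0.2194
Ratios (÷ 0.2194): C 1.000, H 2.000, O 1.000
≈ 1:2:1 → CH2O

CH2O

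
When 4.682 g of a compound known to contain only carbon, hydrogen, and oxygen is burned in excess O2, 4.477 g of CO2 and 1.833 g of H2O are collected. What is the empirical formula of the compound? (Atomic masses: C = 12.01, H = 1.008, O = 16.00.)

CH2O2

mol C = 4.477 / 44.01 = 0.1017; mass C = 0.1017 × 12.01 = 1.222 g
mol H = 2 × (1.833 / 18.02) = 0.2034; mass H = 0.2034 × 1.008 = 0.2051 g
mass O = 4.682 − (1.427) = 3.255 g → mol O = 0.2034
Smallest is C at 0.1017 mol; normalising gives C 1.000, H 2.000, O 2.000
Ratio ≈ 1:2:2, so the empirical formula is CH2O2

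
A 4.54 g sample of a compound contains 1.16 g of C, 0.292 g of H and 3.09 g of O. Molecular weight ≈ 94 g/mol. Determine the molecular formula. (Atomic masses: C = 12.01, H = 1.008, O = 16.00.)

C2H6O4

Moles — C: 1.16 / 12.01 = 0.09659 mol; H: 0.292 / 1.008 = 0.2897 mol; O: 3.09 / 16.00 = 0.1931 mol
Smallest is C at 0.09659 mol; normalising gives C 1.000, H 2.999, O 2.000
→ CH3O2
Empirical-formula mass = 47.03 g/mol
n = 94 / 47.03 = 2.00 ≈ 2
Molecular formula = (CH3O2)×2 = C2H6O4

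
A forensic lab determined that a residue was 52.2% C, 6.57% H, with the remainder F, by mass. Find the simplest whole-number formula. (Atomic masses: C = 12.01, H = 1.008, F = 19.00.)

C2H3F

Assume 100 g: 52.2 g C, 6.57 g H, 41.23 g F.
n(C) = 52.2/12.01 = 4.346, n(H) = 6.57/1.008 = 6.518, n(F) = 41.23/19.00 = 2.17
Smallest is F at 2.17 mol; normalising gives C 2.003, H 3.004, F 1.000
Ratio ≈ 2:3:1, so the empirical formula is C2H3F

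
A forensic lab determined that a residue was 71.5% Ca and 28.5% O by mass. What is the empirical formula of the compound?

CaO

Assume 100 g: 71.5 g Ca, 28.5 g O.
n(Ca) = 71.5/40.08 = 1.784, n(O) = 28.5/16.00 = 1.781
Ratios (÷ 1.781): Ca 1.002, O 1.000
Ratio ≈ 1:1, so the empirical formula is CaO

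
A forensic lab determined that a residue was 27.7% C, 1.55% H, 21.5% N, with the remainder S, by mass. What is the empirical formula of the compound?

Assume 100 g: 27.7 g C, 1.55 g H, 21.5 g N, 49.25 g S.
C: 27.7 g ÷ 12.01 g/mol = 2.306 mol
H: 1.55 g ÷ 1.008 g/mol = 1.538 mol
N: 21.5 g ÷ 14.01 g/mol = 1.535 mol
S: 49.25 g ÷ 32.07 g/mol = 1.536 mol
Divide by the smallest (1.535 mol N): C 1.503, H 1.002, N 1.000, S 1.001
Multiply by 2: C 3.01, H 2.00, N 2.00, S 2.00 → C3H2N2S2

C3H2N2S2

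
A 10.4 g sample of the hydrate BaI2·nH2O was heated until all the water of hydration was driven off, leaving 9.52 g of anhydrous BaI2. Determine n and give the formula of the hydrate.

BaI2·2H2O

Mass of water lost = 10.4 − 9.52 = 0.88 g → 0.88 / 18.02 = 0.04883 mol H2O
Molar mass of BaI2 = 391.13 g/mol → mol BaI2 = 9.52 / 391.13 = 0.02434
n = 0.04883 / 0.02434 = 2.01 ≈ 2 → BaI2·2H2O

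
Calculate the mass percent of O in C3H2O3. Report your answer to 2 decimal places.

Molar mass = 3(12.01) + 2(1.008) + 3(16.00) = 86.046 g/mol
Mass of O per mole = 3 × 16.00 = 48.000 g
% O = 48.000 / 86.046 × 100 = 55.78%

55.78%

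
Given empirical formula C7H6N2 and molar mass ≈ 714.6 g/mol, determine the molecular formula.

Empirical-formula mass = 118.14 g/mol
n = 714.6 / 118.14 = 6.05 ≈ 6
Molecular formula = (C7H6N2)6 = C42H36N12

C42H36N12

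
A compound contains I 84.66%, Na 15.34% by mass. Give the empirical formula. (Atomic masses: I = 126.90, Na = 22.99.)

INa

Assume 100 g: 84.66 g I, 15.34 g Na.
I: 84.66 g ÷ 126.90 g/mol = 0.6671 mol
Na: 15.34 g ÷ 22.99 g/mol = 0.6672 mol
Smallest is I at 0.6671 mol; normalising gives I 1.000, Na 1.000
≈ 1:1 → INa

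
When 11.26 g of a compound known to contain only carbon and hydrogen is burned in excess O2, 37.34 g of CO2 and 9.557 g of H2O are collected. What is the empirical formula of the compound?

C4H5

mol C = 37.34 / 44.01 = 0.8484; mass C = 0.8484 × 12.01 = 10.19 g
mol H = 2 × (9.557 / 18.02) = 1.061; mass H = 1.061 × 1.008 = 1.069 g
Ratios (÷ 0.8484): C 1.000, H 1.250
Multiply by 4: C 4.00, H 5.00 → C4H5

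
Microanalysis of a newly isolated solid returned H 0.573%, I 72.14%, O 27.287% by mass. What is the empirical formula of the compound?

Assume 100 g: 0.573 g H, 72.14 g I, 27.287 g O.
Moles — H: 0.573 / 1.008 = 0.5685 mol; I: 72.14 / 126.90 = 0.5685 mol; O: 27.287 / 16.00 = 1.705 mol
Smallest is H at 0.5685 mol; normalising gives H 1.000, I 1.000, O 3.000
→ HIO3

HIO3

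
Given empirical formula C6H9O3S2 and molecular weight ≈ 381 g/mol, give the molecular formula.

C12H18O6S4

Empirical-formula mass = 193.27 g/mol
n = 381 / 193.27 = 1.97 ≈ 2
Molecular formula = (C6H9O3S2)2 = C12H18O6S4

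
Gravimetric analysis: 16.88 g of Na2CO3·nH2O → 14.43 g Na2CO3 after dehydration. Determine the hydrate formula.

Mass of water lost = 16.88 − 14.43 = 2.45 g → 2.45 / 18.02 = 0.136 mol H2O
Molar mass of Na2CO3 = 105.99 g/mol → mol Na2CO3 = 14.43 / 105.99 = 0.1361
n = 0.136 / 0.1361 = 1.00 ≈ 1 → Na2CO3·H2O

Na2CO3·H2O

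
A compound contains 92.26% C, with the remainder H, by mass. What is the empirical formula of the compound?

Assume 100 g: 92.26 g C, 7.74 g H.
n(C) = 92.26/12.01 = 7.682, n(H) = 7.74/1.008 = 7.679
Smallest is H at 7.679 mol; normalising gives C 1.000, H 1.000
Ratio ≈ 1:1, so the empirical formula is CH

CH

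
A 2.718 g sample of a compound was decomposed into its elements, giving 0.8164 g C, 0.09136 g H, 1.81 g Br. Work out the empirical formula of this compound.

C3H4Br

Moles — C: 0.8164 / 12.01 = 0.06798 mol; H: 0.09136 / 1.008 = 0.09063 mol; Br: 1.81 / 79.90 = 0.02265 mol
Ratios (÷ 0.02265): C 3.001, H 4.001, Br 1.000
Ratio ≈ 3:4:1, so the empirical formula is C3H4Br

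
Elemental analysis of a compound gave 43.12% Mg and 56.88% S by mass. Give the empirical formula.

MgS

Assume 100 g: 43.12 g Mg, 56.88 g S.
Moles — Mg: 43.12 / 24.31 = 1.774 mol; S: 56.88 / 32.07 = 1.774 mol
Divide by the smallest (1.774 mol S): Mg 1.000, S 1.000
→ MgS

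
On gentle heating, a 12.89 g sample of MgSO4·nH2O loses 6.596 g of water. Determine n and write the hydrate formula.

Mass of anhydrous MgSO4 = 12.89 − 6.596 = 6.294 g
mol H2O = 6.596 / 18.02 = 0.366
Molar mass of MgSO4 = 120.38 g/mol → mol MgSO4 = 6.294 / 120.38 = 0.05228
n = 0.366 / 0.05228 = 7.00 ≈ 7 → MgSO4·7H2O

MgSO4·7H2O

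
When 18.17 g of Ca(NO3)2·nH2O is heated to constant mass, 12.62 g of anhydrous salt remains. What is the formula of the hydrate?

Ca(NO3)2·4H2O

Mass of water lost = 18.17 − 12.62 = 5.55 g → 5.55 / 18.02 = 0.308 mol H2O
Molar mass of Ca(NO3)2 = 164.10 g/mol → mol Ca(NO3)2 = 12.62 / 164.10 = 0.0769
n = 0.308 / 0.0769 = 4.00 ≈ 4 → Ca(NO3)2·4H2O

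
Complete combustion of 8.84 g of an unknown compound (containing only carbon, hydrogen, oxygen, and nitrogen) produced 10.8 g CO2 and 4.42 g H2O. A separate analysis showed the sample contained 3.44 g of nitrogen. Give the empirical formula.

mol C = 10.8 / 44.01 = 0.2454; mass C = 0.2454 × 12.01 = 2.947 g
mol H = 2 × (4.42 / 18.02) = 0.4906; mass H = 0.4906 × 1.008 = 0.4945 g
mol N = 3.44 / 14.01 = 0.2455
mass O = 8.84 − (6.882) = 1.958 g → mol O = 0.1224
Ratios (÷ 0.1224): C 2.005, H 4.008, N 2.006, O 1.000
→ C2H4N2O

C2H4N2O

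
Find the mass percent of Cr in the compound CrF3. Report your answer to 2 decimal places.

47.71%

Molar mass = 1(52.00) + 3(19.00) = 109.000 g/mol
Mass of Cr per mole = 1 × 52.00 = 52.000 g
% Cr = 52.000 / 109.000 × 100 = 47.71%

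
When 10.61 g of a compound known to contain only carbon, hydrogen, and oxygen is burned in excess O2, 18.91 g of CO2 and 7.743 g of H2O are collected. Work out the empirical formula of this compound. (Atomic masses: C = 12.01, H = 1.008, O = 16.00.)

mol C = 18.91 / 44.01 = 0.4297; mass C = 0.4297 × 12.01 = 5.160 g
mol H = 2 × (7.743 / 18.02) = 0.8594; mass H = 0.8594 × 1.008 = 0.8663 g
mass O = 10.61 − (6.027) = 4.583 g → mol O = 0.2865
Ratios (÷ 0.2865): C 1.500, H 3.000, O 1.000
Multiply by 2: C 3.00, H 6.00, O 2.00 → C3H6O2

C3H6O2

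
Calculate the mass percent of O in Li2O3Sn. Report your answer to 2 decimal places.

26.58%

Molar mass = 2(6.94) + 3(16.00) + 1(118.71) = 180.590 g/mol
Mass of O per mole = 3 × 16.00 = 48.000 g
% O = 48.000 / 180.590 × 100 = 26.58%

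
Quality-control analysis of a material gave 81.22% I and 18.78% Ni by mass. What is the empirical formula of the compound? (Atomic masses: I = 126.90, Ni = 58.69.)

Assume 100 g: 81.22 g I, 18.78 g Ni.
Moles — I: 81.22 / 126.90 = 0.64 mol; Ni: 18.78 / 58.69 = 0.32 mol
Ratios (÷ 0.32): I 2.000, Ni 1.000
≈ 2:1 → I2Ni

I2Ni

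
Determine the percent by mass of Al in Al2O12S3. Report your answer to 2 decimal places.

Molar mass = 2(26.98) + 12(16.00) + 3(32.07) = 342.170 g/mol
Mass of Al per mole = 2 × 26.98 = 53.960 g
% Al = 53.960 / 342.170 × 100 = 15.77%

15.77%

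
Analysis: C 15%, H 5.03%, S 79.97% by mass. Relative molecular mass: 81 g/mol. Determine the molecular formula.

CH4S2

Assume 100 g: 15 g C, 5.03 g H, 79.97 g S.
C: 15 g ÷ 12.01 g/mol = 1.249 mol
H: 5.03 g ÷ 1.008 g/mol = 4.99 mol
S: 79.97 g ÷ 32.07 g/mol = 2.494 mol
Smallest is C at 1.249 mol; normalising gives C 1.000, H 3.995, S 1.997
→ CH4S2
Empirical-formula mass = 80.18 g/mol
n = 81 / 80.18 = 1.01 ≈ 1
Molecular formula = empirical formula = CH4S2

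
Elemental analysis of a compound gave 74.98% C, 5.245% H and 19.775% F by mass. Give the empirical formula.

Assume 100 g: 74.98 g C, 5.245 g H, 19.775 g F.
n(C) = 74.98/12.01 = 6.243, n(H) = 5.245/1.008 = 5.203, n(F) = 19.775/19.00 = 1.041
Divide by the smallest (1.041 mol F): C 5.998, H 4.999, F 1.000
≈ 6:5:1 → C6H5F

C6H5F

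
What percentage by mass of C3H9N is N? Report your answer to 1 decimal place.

Molar mass = 3(12.01) + 9(1.008) + 1(14.01) = 59.112 g/mol
Mass of N per mole = 1 × 14.01 = 14.010 g
% N = 14.010 / 59.112 × 100 = 23.7%

23.7%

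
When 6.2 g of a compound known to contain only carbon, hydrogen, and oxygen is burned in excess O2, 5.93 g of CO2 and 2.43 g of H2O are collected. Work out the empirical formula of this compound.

mol C = 5.93 / 44.01 = 0.1347; mass C = 0.1347 × 12.01 = 1.618 g
mol H = 2 × (2.43 / 18.02) = 0.2697; mass H = 0.2697 × 1.008 = 0.2719 g
mass O = 6.2 − (1.890) = 4.310 g → mol O = 0.2694
Ratios (÷ 0.1347): C 1.000, H 2.002, O 1.999
≈ 1:2:2 → CH2O2

CH2O2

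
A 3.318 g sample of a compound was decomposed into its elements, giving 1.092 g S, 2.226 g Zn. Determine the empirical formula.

SZn

S: 1.092 g ÷ 32.07 g/mol = 0.03405 mol
Zn: 2.226 g ÷ 65.38 g/mol = 0.03405 mol
Divide by the smallest (0.03405 mol Zn): S 1.000, Zn 1.000
≈ 1:1 → SZn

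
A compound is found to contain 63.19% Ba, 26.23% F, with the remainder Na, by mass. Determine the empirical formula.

BaF3Na

Assume 100 g: 63.19 g Ba, 26.23 g F, 10.58 g Na.
Moles — Ba: 63.19 / 137.33 = 0.4601 mol; F: 26.23 / 19.00 = 1.381 mol; Na: 10.58 / 22.99 = 0.4602 mol
Ratios (÷ 0.4601): Ba 1.000, F 3.000, Na 1.000
→ BaF3Na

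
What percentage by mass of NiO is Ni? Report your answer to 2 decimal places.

Molar mass = 1(58.69) + 1(16.00) = 74.690 g/mol
Mass of Ni per mole = 1 × 58.69 = 58.690 g
% Ni = 58.690 / 74.690 × 100 = 78.58%

78.58%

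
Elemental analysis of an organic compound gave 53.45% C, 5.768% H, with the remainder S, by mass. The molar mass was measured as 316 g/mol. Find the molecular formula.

Assume 100 g: 53.45 g C, 5.768 g H, 40.782 g S.
Moles — C: 53.45 / 12.01 = 4.45 mol; H: 5.768 / 1.008 = 5.722 mol; S: 40.782 / 32.07 = 1.272 mol
Divide by the smallest (1.272 mol S): C 3.500, H 4.500, S 1.000
Multiply by 2: C 7.00, H 9.00, S 2.00 → C7H9S2
Empirical-formula mass = 157.28 g/mol
n = 316 / 157.28 = 2.01 ≈ 2
Molecular formula = (C7H9S2)×2 = C14H18S4

C14H18S4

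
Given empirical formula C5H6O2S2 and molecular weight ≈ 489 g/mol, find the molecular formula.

C15H18O6S6

Empirical-formula mass = 162.24 g/mol
n = 489 / 162.24 = 3.01 ≈ 3
Molecular formula = (C5H6O2S2)3 = C15H18O6S6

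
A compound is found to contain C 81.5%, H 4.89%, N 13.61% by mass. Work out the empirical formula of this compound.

Assume 100 g: 81.5 g C, 4.89 g H, 13.61 g N.
C: 81.5 g ÷ 12.01 g/mol = 6.786 mol
H: 4.89 g ÷ 1.008 g/mol = 4.851 mol
N: 13.61 g ÷ 14.01 g/mol = 0.9714 mol
Divide by the smallest (0.9714 mol N): C 6.985, H 4.994, N 1.000
≈ 7:5:1 → C7H5N

C7H5N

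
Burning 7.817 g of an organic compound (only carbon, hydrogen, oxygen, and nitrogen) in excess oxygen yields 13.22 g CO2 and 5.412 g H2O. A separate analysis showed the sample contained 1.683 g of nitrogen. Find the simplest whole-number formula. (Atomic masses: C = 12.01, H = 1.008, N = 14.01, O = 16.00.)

mol C = 13.22 / 44.01 = 0.3004; mass C = 0.3004 × 12.01 = 3.608 g
mol H = 2 × (5.412 / 18.02) = 0.6007; mass H = 0.6007 × 1.008 = 0.6055 g
mol N = 1.683 / 14.01 = 0.1201
mass O = 7.817 − (5.896) = 1.921 g → mol O = 0.1201
Smallest is O at 0.1201 mol; normalising gives C 2.502, H 5.003, N 1.001, O 1.000
×2: C 5.00, H 10.01, N 2.00, O 2.00 → C5H10N2O2

C5H10N2O2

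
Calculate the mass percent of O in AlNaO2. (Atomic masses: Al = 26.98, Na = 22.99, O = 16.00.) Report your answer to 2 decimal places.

39.04%

Molar mass = 1(26.98) + 1(22.99) + 2(16.00) = 81.970 g/mol
Mass of O per mole = 2 × 16.00 = 32.000 g
% O = 32.000 / 81.970 × 100 = 39.04%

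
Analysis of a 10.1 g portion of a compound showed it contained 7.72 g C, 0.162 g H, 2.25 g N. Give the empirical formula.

C: 7.72 g ÷ 12.01 g/mol = 0.6428 mol
H: 0.162 g ÷ 1.008 g/mol = 0.1607 mol
N: 2.25 g ÷ 14.01 g/mol = 0.1606 mol
Ratios (÷ 0.1606): C 4.002, H 1.001, N 1.000
Ratio ≈ 4:1:1, so the empirical formula is C4HN

C4HN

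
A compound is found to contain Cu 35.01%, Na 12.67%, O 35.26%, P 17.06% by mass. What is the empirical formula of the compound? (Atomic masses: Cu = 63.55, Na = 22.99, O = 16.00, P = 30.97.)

CuNaO4P

Assume 100 g: 35.01 g Cu, 12.67 g Na, 35.26 g O, 17.06 g P.
Cu: 35.01 g ÷ 63.55 g/mol = 0.5509 mol
Na: 12.67 g ÷ 22.99 g/mol = 0.5511 mol
O: 35.26 g ÷ 16.00 g/mol = 2.204 mol
P: 17.06 g ÷ 30.97 g/mol = 0.5509 mol
Ratios (÷ 0.5509): Cu 1.000, Na 1.000, O 4.001, P 1.000
Ratio ≈ 1:1:4:1, so the empirical formula is CuNaO4P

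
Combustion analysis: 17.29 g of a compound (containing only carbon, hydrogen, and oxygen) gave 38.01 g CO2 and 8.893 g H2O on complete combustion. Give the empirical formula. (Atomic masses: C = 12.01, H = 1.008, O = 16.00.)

C7H8O3

mol C = 38.01 / 44.01 = 0.8637; mass C = 0.8637 × 12.01 = 10.37 g
mol H = 2 × (8.893 / 18.02) = 0.9870; mass H = 0.9870 × 1.008 = 0.9949 g
mass O = 17.29 − (11.37) = 5.922 g → mol O = 0.3702
Divide by the smallest (0.3702 mol O): C 2.333, H 2.667, O 1.000
Scaling by 3: C 7.00, H 8.00, O 3.00 → C7H8O3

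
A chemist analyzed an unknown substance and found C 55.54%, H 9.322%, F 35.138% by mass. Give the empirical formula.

Assume 100 g: 55.54 g C, 9.322 g H, 35.138 g F.
n(C) = 55.54/12.01 = 4.624, n(H) = 9.322/1.008 = 9.248, n(F) = 35.138/19.00 = 1.849
Ratios (÷ 1.849): C 2.501, H 5.001, F 1.000
Scaling by 2: C 5.00, H 10.00, F 2.00 → C5H10F2

C5H10F2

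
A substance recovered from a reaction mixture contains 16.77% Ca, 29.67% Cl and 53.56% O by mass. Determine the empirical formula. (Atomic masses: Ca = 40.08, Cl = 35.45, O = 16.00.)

Assume 100 g: 16.77 g Ca, 29.67 g Cl, 53.56 g O.
n(Ca) = 16.77/40.08 = 0.4184, n(Cl) = 29.67/35.45 = 0.837, n(O) = 53.56/16.00 = 3.348
Divide by the smallest (0.4184 mol Ca): Ca 1.000, Cl 2.000, O 8.000
≈ 1:2:8 → CaCl2O8

CaCl2O8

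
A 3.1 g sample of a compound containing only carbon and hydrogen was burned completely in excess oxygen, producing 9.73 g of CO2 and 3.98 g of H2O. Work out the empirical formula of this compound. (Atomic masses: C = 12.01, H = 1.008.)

CH2

mol C = 9.73 / 44.01 = 0.2211; mass C = 0.2211 × 12.01 = 2.655 g
mol H = 2 × (3.98 / 18.02) = 0.4417; mass H = 0.4417 × 1.008 = 0.4453 g
Divide by the smallest (0.2211 mol C): C 1.000, H 1.998
→ CH2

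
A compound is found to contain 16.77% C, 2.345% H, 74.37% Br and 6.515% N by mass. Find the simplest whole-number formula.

Assume 100 g: 16.77 g C, 2.345 g H, 74.37 g Br, 6.515 g N.
C: 16.77 g ÷ 12.01 g/mol = 1.396 mol
H: 2.345 g ÷ 1.008 g/mol = 2.326 mol
Br: 74.37 g ÷ 79.90 g/mol = 0.9308 mol
N: 6.515 g ÷ 14.01 g/mol = 0.465 mol
Ratios (÷ 0.465): C 3.003, H 5.003, Br 2.002, N 1.000
≈ 3:5:2:1 → C3H5Br2N

C3H5Br2N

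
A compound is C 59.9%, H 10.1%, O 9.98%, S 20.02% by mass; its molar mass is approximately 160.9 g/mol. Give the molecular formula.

C8H16OS

Assume 100 g: 59.9 g C, 10.1 g H, 9.98 g O, 20.02 g S.
n(C) = 59.9/12.01 = 4.988, n(H) = 10.1/1.008 = 10.02, n(O) = 9.98/16.00 = 0.6238, n(S) = 20.02/32.07 = 0.6243
Divide by the smallest (0.6238 mol O): C 7.996, H 16.064, O 1.000, S 1.001
Ratio ≈ 8:16:1:1, so the empirical formula is C8H16OS
Empirical-formula mass = 160.28 g/mol
n = 160.9 / 160.28 = 1.00 ≈ 1
Molecular formula = empirical formula = C8H16OS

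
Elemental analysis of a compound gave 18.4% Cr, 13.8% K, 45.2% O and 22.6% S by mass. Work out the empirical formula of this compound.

Assume 100 g: 18.4 g Cr, 13.8 g K, 45.2 g O, 22.6 g S.
Moles — Cr: 18.4 / 52.00 = 0.3538 mol; K: 13.8 / 39.10 = 0.3529 mol; O: 45.2 / 16.00 = 2.825 mol; S: 22.6 / 32.07 = 0.7047 mol
Divide by the smallest (0.3529 mol K): Cr 1.003, K 1.000, O 8.004, S 1.997
≈ 1:1:8:2 → CrKO8S2

CrKO8S2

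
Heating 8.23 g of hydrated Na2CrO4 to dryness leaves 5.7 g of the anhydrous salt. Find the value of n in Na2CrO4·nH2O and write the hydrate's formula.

Mass of water lost = 8.23 − 5.7 = 2.53 g → 2.53 / 18.02 = 0.1404 mol H2O
Molar mass of Na2CrO4 = 161.98 g/mol → mol Na2CrO4 = 5.7 / 161.98 = 0.03519
n = 0.1404 / 0.03519 = 3.99 ≈ 4 → Na2CrO4·4H2O

Na2CrO4·4H2O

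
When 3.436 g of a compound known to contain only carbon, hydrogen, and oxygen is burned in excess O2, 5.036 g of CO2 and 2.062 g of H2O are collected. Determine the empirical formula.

CH2O

mol C = 5.036 / 44.01 = 0.1144; mass C = 0.1144 × 12.01 = 1.374 g
mol H = 2 × (2.062 / 18.02) = 0.2289; mass H = 0.2289 × 1.008 = 0.2307 g
mass O = 3.436 − (1.605) = 1.831 g → mol O = 0.1144
Ratios (÷ 0.1144): C 1.000, H 2.000, O 1.000
Ratio ≈ 1:2:1, so the empirical formula is CH2O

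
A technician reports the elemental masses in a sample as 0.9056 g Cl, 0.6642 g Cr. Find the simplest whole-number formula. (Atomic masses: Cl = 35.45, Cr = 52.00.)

Cl: 0.9056 g ÷ 35.45 g/mol = 0.02555 mol
Cr: 0.6642 g ÷ 52.00 g/mol = 0.01277 mol
Smallest is Cr at 0.01277 mol; normalising gives Cl 2.000, Cr 1.000
Ratio ≈ 2:1, so the empirical formula is Cl2Cr

Cl2Cr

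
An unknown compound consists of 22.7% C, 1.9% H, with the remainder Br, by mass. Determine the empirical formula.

C2H2Br

Assume 100 g: 22.7 g C, 1.9 g H, 75.4 g Br.
Moles — C: 22.7 / 12.01 = 1.89 mol; H: 1.9 / 1.008 = 1.885 mol; Br: 75.4 / 79.90 = 0.9437 mol
Ratios (÷ 0.9437): C 2.003, H 1.997, Br 1.000
≈ 2:2:1 → C2H2Br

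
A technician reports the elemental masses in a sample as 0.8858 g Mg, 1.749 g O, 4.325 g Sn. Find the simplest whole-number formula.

MgO3Sn

n(Mg) = 0.8858/24.31 = 0.03644, n(O) = 1.749/16.00 = 0.1093, n(Sn) = 4.325/118.71 = 0.03643
Divide by the smallest (0.03643 mol Sn): Mg 1.000, O 3.000, Sn 1.000
≈ 1:3:1 → MgO3Sn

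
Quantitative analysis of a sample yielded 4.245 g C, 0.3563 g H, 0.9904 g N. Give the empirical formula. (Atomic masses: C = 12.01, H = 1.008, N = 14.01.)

C5H5N

Moles — C: 4.245 / 12.01 = 0.3535 mol; H: 0.3563 / 1.008 = 0.3535 mol; N: 0.9904 / 14.01 = 0.07069 mol
Smallest is N at 0.07069 mol; normalising gives C 5.000, H 5.000, N 1.000
≈ 5:5:1 → C5H5N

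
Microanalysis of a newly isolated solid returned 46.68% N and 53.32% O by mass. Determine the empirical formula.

NO

Assume 100 g: 46.68 g N, 53.32 g O.
n(N) = 46.68/14.01 = 3.332, n(O) = 53.32/16.00 = 3.333
Ratios (÷ 3.332): N 1.000, O 1.000
→ NO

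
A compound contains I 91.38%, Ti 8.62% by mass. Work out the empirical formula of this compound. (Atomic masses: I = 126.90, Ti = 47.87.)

Assume 100 g: 91.38 g I, 8.62 g Ti.
Moles — I: 91.38 / 126.90 = 0.7201 mol; Ti: 8.62 / 47.87 = 0.1801 mol
Divide by the smallest (0.1801 mol Ti): I 3.999, Ti 1.000
→ I4Ti

I4Ti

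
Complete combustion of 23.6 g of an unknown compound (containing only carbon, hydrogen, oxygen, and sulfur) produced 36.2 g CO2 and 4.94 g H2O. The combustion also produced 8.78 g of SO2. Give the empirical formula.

mol C = 36.2 / 44.01 = 0.8225; mass C = 0.8225 × 12.01 = 9.879 g
mol H = 2 × (4.94 / 18.02) = 0.5483; mass H = 0.5483 × 1.008 = 0.5527 g
mol S = 8.78 / 64.07 = 0.1370; mass S = 4.395 g
mass O = 23.6 − (14.83) = 8.774 g → mol O = 0.5484
Divide by the smallest (0.137 mol S): C 6.002, H 4.001, O 4.002, S 1.000
≈ 6:4:4:1 → C6H4O4S

C6H4O4S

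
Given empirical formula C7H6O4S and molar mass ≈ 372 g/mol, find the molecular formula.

C14H12O8S2

Empirical-formula mass = 186.19 g/mol
n = 372 / 186.19 = 2.00 ≈ 2
Molecular formula = (C7H6O4S)2 = C14H12O8S2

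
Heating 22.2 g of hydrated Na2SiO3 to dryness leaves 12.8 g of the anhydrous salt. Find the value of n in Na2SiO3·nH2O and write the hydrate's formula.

Mass of water lost = 22.2 − 12.8 = 9.4 g → 9.4 / 18.02 = 0.5216 mol H2O
Molar mass of Na2SiO3 = 122.07 g/mol → mol Na2SiO3 = 12.8 / 122.07 = 0.1049
n = 0.5216 / 0.1049 = 4.97 ≈ 5 → Na2SiO3·5H2O

Na2SiO3·5H2O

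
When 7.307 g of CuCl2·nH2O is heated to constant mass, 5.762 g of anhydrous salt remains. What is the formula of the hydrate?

CuCl2·2H2O

Mass of water lost = 7.307 − 5.762 = 1.545 g → 1.545 / 18.02 = 0.08574 mol H2O
Molar mass of CuCl2 = 134.45 g/mol → mol CuCl2 = 5.762 / 134.45 = 0.04286
n = 0.08574 / 0.04286 = 2.00 ≈ 2 → CuCl2·2H2O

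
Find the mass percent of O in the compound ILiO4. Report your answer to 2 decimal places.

Molar mass = 1(126.90) + 1(6.94) + 4(16.00) = 197.840 g/mol
Mass of O per mole = 4 × 16.00 = 64.000 g
% O = 64.000 / 197.840 × 100 = 32.35%

32.35%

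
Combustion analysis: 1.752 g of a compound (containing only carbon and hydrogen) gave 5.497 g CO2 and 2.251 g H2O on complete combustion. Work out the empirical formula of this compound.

mol C = 5.497 / 44.01 = 0.1249; mass C = 0.1249 × 12.01 = 1.500 g
mol H = 2 × (2.251 / 18.02) = 0.2498; mass H = 0.2498 × 1.008 = 0.2518 g
Smallest is C at 0.1249 mol; normalising gives C 1.000, H 2.000
→ CH2

CH2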